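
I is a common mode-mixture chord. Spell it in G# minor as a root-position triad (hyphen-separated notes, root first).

G#-B#-D#

The root, G#, is scale degree 1 — the same note in G# minor and G# major; only the chord quality changes. Stacking thirds in G# major on G# gives G#–B#–D#.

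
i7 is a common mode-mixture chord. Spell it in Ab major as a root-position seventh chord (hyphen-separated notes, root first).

Ab-Cb-Eb-Gb

i7 is built on scale degree 1, which is Ab in both Ab major and its parallel. Building the minor-seventh chord from the parallel minor on Ab: Ab–Cb–Eb–Gb.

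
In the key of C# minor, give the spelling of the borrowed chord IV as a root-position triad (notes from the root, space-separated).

The root, F#, is scale degree 4 — the same note in C# minor and C# major; only the chord quality changes. Stacking thirds in C# major on F# gives F#–A#–C#.

F# A# C#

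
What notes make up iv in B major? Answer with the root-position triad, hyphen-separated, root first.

E-G-B

The root, E, is scale degree 4 — the same note in B major and B minor; only the chord quality changes. Building the minor chord from the parallel minor on E: E–G–B.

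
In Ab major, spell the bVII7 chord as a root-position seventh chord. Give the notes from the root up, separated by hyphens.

Gb-Bb-Db-Fb

bVII7 is built on the lowered scale degree 7. In Ab major degree 7 is G; lowered it becomes Gb. In Ab minor the chord on Gb is Gb–Bb–Db–Fb.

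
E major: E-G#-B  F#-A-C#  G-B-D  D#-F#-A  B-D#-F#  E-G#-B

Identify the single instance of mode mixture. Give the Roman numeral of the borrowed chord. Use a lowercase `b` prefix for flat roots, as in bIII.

In E major the diatonic chords are E, F#m, G#m, A, B, C#m, D#dim. Of the given chords, E–G#–B = E, F#–A–C# = F#m, D#–F#–A = D#dim and B–D#–F# = B are diatonic. But G–B–D is foreign: the diatonic iii on degree 3 is G#m, whereas G comes from E minor. It is labeled bIII.

bIII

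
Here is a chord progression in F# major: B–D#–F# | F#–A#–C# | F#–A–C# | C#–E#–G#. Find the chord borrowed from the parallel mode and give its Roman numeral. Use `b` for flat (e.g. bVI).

i

F# major has the diatonic set F#, G#m, A#m, B, C#, D#m, E#dim. B–D#–F# = B, F#–A#–C# = F# and C#–E#–G# = C# are all diatonic. But F#–A–C# is foreign: the diatonic I on degree 1 is F#, whereas F#m comes from F# minor. It is labeled i.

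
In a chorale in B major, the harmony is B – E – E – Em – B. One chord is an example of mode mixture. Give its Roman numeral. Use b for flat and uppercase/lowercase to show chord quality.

B major has the diatonic set B, C#m, D#m, E, F#, G#m, A#dim. B and E are both diatonic. But Em (E–G–B) is foreign: the diatonic IV on degree 4 is E, whereas Em comes from B minor. It is labeled iv.

iv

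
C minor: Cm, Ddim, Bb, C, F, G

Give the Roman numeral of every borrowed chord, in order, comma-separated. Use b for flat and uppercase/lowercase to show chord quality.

In C minor (with V from harmonic minor) the diatonic chords are Cm, Ddim, Eb, Fm, G, Ab, Bb. Of the given chords, Cm, Ddim, Bb and G are diatonic. C (C–E–G) is not: scale degree 1 in C minor carries Cm (i). In C major the chord on that degree is C, so here it functions as I, borrowed from the parallel major. But F (F–A–C) is foreign: the diatonic iv on degree 4 is Fm, whereas F comes from C major. It is labeled IV.

I, IV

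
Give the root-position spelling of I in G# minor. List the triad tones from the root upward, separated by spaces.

G# B# D#

The root, G#, is scale degree 1 — the same note in G# minor and G# major; only the chord quality changes. Building the major chord from the parallel major on G#: G#–B#–D#.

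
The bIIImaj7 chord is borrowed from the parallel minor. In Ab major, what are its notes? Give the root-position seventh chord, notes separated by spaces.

Scale degree 3 in Ab major is C. bIIImaj7 uses the lowered form, Cb, taken from Ab minor. Stacking thirds in Ab minor on Cb gives Cb–Eb–Gb–Bb.

Cb Eb Gb Bb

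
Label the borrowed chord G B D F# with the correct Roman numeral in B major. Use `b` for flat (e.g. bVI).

G is the lowered form of scale degree 6 in B major (the diatonic degree 6 is G#). The diatonic chord on degree 6 would be G#m (vi), but G–B–D–F# is the major-seventh chord from B minor. As a borrowed chord it is labeled bVImaj7.

bVImaj7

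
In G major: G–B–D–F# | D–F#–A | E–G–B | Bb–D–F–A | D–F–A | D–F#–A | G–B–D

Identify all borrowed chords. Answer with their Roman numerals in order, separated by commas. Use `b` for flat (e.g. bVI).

In G major the diatonic chords are G, Am, Bm, C, D, Em, F#dim. G–B–D–F# = Gmaj7, D–F#–A = D, E–G–B = Em and G–B–D = G all belong to that set. Bb–D–F–A is not: scale degree 3 in G major carries Bm (iii). In G minor the chord on that degree is Bbmaj7, so here it functions as bIIImaj7, borrowed from the parallel minor. D–F–A doesn't fit — on degree 5 G major would have D (V). Dm is the degree-5 chord of G minor, so it is the borrowed v.

bIIImaj7, v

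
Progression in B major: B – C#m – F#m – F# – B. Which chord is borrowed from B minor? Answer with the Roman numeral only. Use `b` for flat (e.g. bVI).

v

In B major the diatonic chords are B, C#m, D#m, E, F#, G#m, A#dim. Of the given chords, B, C#m and F# are diatonic. F#m (F#–A–C#) doesn't fit — on degree 5 B major would have F# (V). F#m is the degree-5 chord of B minor, so it is the borrowed v.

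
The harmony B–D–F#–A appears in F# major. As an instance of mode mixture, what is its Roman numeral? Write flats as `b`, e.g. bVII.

B is scale degree 4 in F# major. B–D–F#–A is a minor-seventh chord — the form found in F# minor, not the diatonic IV (B). Borrowed into F# major it is written iv7.

iv7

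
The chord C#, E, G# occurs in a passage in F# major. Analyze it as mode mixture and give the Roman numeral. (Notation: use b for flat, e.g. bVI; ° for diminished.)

The root C# is the diatonic 5th degree of F# major; the borrowing shows in the chord quality. Diatonically F# major has C# (V) on that degree; C#–E–G# is instead the minor chord native to F# minor, so it takes the label v.

v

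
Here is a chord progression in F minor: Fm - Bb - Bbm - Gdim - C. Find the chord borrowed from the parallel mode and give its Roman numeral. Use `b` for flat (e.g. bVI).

F minor has the diatonic set Fm, Gdim, Ab, Bbm, C, Db, Eb (with V from harmonic minor). Fm, Bbm, Gdim and C are all diatonic. But Bb (Bb–D–F) is foreign: the diatonic iv on degree 4 is Bbm, whereas Bb comes from F major. It is labeled IV.

IV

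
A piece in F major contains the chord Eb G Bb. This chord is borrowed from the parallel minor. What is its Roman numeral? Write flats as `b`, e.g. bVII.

bVII

Eb is the lowered form of scale degree 7 in F major (the diatonic degree 7 is E). Eb–G–Bb is a major chord — the form found in F minor, not the diatonic vii° (Edim). Borrowed into F major it is written bVII.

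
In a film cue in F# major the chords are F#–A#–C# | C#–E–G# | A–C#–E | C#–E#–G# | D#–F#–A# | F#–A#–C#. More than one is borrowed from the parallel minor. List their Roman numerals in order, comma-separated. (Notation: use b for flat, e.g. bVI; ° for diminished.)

In F# major the diatonic chords are F#, G#m, A#m, B, C#, D#m, E#dim. Of the given chords, F#–A#–C# = F#, C#–E#–G# = C# and D#–F#–A# = D#m are diatonic. C#–E–G# is not: scale degree 5 in F# major carries C# (V). In F# minor the chord on that degree is C#m, so here it functions as v, borrowed from the parallel minor. But A–C#–E is foreign: the diatonic iii on degree 3 is A#m, whereas A comes from F# minor. It is labeled bIII.

v, bIII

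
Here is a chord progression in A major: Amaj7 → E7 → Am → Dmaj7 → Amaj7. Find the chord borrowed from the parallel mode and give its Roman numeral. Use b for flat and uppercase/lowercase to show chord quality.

A major has the diatonic set A, Bm, C#m, D, E, F#m, G#dim. Amaj7, E7 and Dmaj7 all belong to that set. Am (A–C–E) doesn't fit — on degree 1 A major would have A (I). Am is the degree-1 chord of A minor, so it is the borrowed i.

i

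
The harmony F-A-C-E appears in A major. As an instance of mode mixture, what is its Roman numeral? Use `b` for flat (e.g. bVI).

bVImaj7

The root F is the lowered 6th scale degree — diatonically A major has F# there. The diatonic chord on degree 6 would be F#m (vi), but F–A–C–E is the major-seventh chord from A minor. As a borrowed chord it is labeled bVImaj7.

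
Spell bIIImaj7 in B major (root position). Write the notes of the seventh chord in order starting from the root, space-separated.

bIIImaj7 is built on the lowered scale degree 3. In B major degree 3 is D#; lowered it becomes D. Stacking thirds in B minor on D gives D–F#–A–C#.

D F# A C#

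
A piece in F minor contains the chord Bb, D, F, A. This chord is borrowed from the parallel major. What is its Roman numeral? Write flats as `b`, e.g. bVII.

IVmaj7

The root Bb is the diatonic 4th degree of F minor; the borrowing shows in the chord quality. Bb–D–F–A is a major-seventh chord — the form found in F major, not the diatonic iv (Bbm). Borrowed into F minor it is written IVmaj7.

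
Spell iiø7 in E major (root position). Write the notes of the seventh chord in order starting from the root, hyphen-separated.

iiø7 is built on scale degree 2, which is F# in both E major and its parallel. Stacking thirds in E minor on F# gives F#–A–C–E.

F#-A-C-E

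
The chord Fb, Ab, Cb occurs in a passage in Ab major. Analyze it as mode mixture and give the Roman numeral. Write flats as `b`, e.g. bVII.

The root Fb is the lowered 6th scale degree — diatonically Ab major has F there. Diatonically Ab major has Fm (vi) on that degree; Fb–Ab–Cb is instead the major chord native to Ab minor, so it takes the label bVI.

bVI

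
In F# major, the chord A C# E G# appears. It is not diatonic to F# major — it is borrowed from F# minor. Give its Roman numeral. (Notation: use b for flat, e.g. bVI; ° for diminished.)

In F# major scale degree 3 is A#; A is its lowered form, from F# minor. The diatonic chord on degree 3 would be A#m (iii), but A–C#–E–G# is the major-seventh chord from F# minor. As a borrowed chord it is labeled bIIImaj7.

bIIImaj7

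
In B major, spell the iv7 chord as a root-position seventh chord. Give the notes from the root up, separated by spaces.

The root, E, is scale degree 4 — the same note in B major and B minor; only the chord quality changes. In B minor the chord on E is E–G–B–D.

E G B D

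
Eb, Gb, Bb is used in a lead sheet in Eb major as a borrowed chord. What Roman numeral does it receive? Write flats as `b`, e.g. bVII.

The root Eb is the diatonic 1st degree of Eb major; the borrowing shows in the chord quality. Diatonically Eb major has Eb (I) on that degree; Eb–Gb–Bb is instead the minor chord native to Eb minor, so it takes the label i.

i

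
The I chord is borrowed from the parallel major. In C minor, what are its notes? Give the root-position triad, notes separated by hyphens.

C-E-G

The root, C, is scale degree 1 — the same note in C minor and C major; only the chord quality changes. Stacking thirds in C major on C gives C–E–G.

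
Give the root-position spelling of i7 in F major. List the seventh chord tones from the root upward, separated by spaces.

i7 is built on scale degree 1, which is F in both F major and its parallel. In F minor the chord on F is F–Ab–C–Eb.

F Ab C Eb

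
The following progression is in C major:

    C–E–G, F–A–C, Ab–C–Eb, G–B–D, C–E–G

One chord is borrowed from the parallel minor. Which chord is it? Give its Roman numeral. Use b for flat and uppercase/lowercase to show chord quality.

In C major the diatonic chords are C, Dm, Em, F, G, Am, Bdim. Of the given chords, C–E–G = C, F–A–C = F and G–B–D = G are diatonic. But Ab–C–Eb is foreign: the diatonic vi on degree 6 is Am, whereas Ab comes from C minor. It is labeled bVI.

bVI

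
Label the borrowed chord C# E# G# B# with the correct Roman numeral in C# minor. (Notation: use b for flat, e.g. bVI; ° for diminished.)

Imaj7

C# is scale degree 1 in C# minor. The diatonic chord on degree 1 would be C#m (i), but C#–E#–G#–B# is the major-seventh chord from C# major. As a borrowed chord it is labeled Imaj7.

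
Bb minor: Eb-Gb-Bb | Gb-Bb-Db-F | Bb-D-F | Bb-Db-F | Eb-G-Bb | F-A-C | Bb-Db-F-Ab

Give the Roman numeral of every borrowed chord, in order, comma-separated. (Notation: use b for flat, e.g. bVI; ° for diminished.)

In Bb minor (with V from harmonic minor) the diatonic chords are Bbm, Cdim, Db, Ebm, F, Gb, Ab. Eb–Gb–Bb = Ebm, Gb–Bb–Db–F = Gbmaj7, Bb–Db–F = Bbm, F–A–C = F and Bb–Db–F–Ab = Bbm7 all belong to that set. Bb–D–F doesn't fit — on degree 1 Bb minor would have Bbm (i). Bb is the degree-1 chord of Bb major, so it is the borrowed I. Eb–G–Bb is not: scale degree 4 in Bb minor carries Ebm (iv). In Bb major the chord on that degree is Eb, so here it functions as IV, borrowed from the parallel major.

I, IV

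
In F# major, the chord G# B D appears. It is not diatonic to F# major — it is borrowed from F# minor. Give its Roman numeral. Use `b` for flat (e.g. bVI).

ii°

The root G# is the diatonic 2nd degree of F# major; the borrowing shows in the chord quality. The diatonic chord on degree 2 would be G#m (ii), but G#–B–D is the diminished chord from F# minor. As a borrowed chord it is labeled ii°.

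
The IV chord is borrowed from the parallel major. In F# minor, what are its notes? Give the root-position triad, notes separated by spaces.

B D# F#

The root, B, is scale degree 4 — the same note in F# minor and F# major; only the chord quality changes. In F# major the chord on B is B–D#–F#.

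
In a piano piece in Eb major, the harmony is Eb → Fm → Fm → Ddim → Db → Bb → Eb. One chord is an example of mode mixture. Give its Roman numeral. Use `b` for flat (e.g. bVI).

bVII

Eb major has the diatonic set Eb, Fm, Gm, Ab, Bb, Cm, Ddim. Eb, Fm, Ddim and Bb all belong to that set. Db (Db–F–Ab) is not: scale degree 7 in Eb major carries Ddim (vii°). In Eb minor the chord on that degree is Db, so here it functions as bVII, borrowed from the parallel minor.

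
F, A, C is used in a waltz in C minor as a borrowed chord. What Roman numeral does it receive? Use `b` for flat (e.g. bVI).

F is scale degree 4 in C minor. Diatonically C minor has Fm (iv) on that degree; F–A–C is instead the major chord native to C major, so it takes the label IV.

IV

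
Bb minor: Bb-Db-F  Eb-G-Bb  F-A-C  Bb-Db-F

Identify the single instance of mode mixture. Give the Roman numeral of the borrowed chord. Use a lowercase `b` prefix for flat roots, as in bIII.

IV

The diatonic triads in Bb minor (with V from harmonic minor) are Bbm, Cdim, Db, Ebm, F, Gb, Ab. Bb–Db–F = Bbm and F–A–C = F are both diatonic. Eb–G–Bb is not: scale degree 4 in Bb minor carries Ebm (iv). In Bb major the chord on that degree is Eb, so here it functions as IV, borrowed from the parallel major.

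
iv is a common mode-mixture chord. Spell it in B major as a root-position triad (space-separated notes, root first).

The root, E, is scale degree 4 — the same note in B major and B minor; only the chord quality changes. Stacking thirds in B minor on E gives E–G–B.

E G B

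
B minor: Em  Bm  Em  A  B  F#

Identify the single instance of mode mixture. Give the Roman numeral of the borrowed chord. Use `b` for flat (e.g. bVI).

In B minor (with V from harmonic minor) the diatonic chords are Bm, C#dim, D, Em, F#, G, A. Of the given chords, Em, Bm, A and F# are diatonic. But B (B–D#–F#) is foreign: the diatonic i on degree 1 is Bm, whereas B comes from B major. It is labeled I.

I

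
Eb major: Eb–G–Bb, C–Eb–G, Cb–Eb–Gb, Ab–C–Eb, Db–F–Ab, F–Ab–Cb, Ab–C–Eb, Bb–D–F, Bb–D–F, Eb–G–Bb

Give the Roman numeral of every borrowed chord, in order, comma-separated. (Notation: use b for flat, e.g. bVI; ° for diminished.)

The diatonic triads in Eb major are Eb, Fm, Gm, Ab, Bb, Cm, Ddim. Eb–G–Bb = Eb, C–Eb–G = Cm, Ab–C–Eb = Ab and Bb–D–F = Bb all belong to that set. Cb–Eb–Gb doesn't fit — on degree 6 Eb major would have Cm (vi). Cb is the degree-6 chord of Eb minor, so it is the borrowed bVI. Db–F–Ab is not: scale degree 7 in Eb major carries Ddim (vii°). In Eb minor the chord on that degree is Db, so here it functions as bVII, borrowed from the parallel minor. But F–Ab–Cb is foreign: the diatonic ii on degree 2 is Fm, whereas Fdim comes from Eb minor. It is labeled ii°.

bVI, bVII, ii°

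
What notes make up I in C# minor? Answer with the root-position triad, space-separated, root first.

I is built on scale degree 1, which is C# in both C# minor and its parallel. Building the major chord from the parallel major on C#: C#–E#–G#.

C# E# G#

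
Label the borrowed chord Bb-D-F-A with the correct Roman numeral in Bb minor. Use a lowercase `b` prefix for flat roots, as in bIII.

The root Bb is the diatonic 1st degree of Bb minor; the borrowing shows in the chord quality. Bb–D–F–A is a major-seventh chord — the form found in Bb major, not the diatonic i (Bbm). Borrowed into Bb minor it is written Imaj7.

Imaj7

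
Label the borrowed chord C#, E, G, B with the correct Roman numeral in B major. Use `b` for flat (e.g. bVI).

C# is scale degree 2 in B major. Diatonically B major has C#m (ii) on that degree; C#–E–G–B is instead the half-diminished-seventh chord native to B minor, so it takes the label iiø7.

iiø7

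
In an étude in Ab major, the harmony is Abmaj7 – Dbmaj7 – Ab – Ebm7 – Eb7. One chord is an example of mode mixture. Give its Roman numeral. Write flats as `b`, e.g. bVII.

Ab major has the diatonic set Ab, Bbm, Cm, Db, Eb, Fm, Gdim. Abmaj7, Dbmaj7, Ab and Eb7 all belong to that set. But Ebm7 (Eb–Gb–Bb–Db) is foreign: the diatonic V on degree 5 is Eb, whereas Ebm7 comes from Ab minor. It is labeled v7.

v7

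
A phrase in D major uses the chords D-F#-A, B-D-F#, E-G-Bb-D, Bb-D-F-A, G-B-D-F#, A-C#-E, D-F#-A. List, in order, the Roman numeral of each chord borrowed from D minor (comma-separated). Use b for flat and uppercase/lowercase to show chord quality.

D major has the diatonic set D, Em, F#m, G, A, Bm, C#dim. D–F#–A = D, B–D–F# = Bm, G–B–D–F# = Gmaj7 and A–C#–E = A all belong to that set. E–G–Bb–D doesn't fit — on degree 2 D major would have Em (ii). Em7b5 is the degree-2 chord of D minor, so it is the borrowed iiø7. Bb–D–F–A is not: scale degree 6 in D major carries Bm (vi). In D minor the chord on that degree is Bbmaj7, so here it functions as bVImaj7, borrowed from the parallel minor.

iiø7, bVImaj7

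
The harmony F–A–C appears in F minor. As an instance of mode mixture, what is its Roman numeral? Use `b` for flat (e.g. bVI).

F is scale degree 1 in F minor. F–A–C is a major chord — the form found in F major, not the diatonic i (Fm). Borrowed into F minor it is written I.

I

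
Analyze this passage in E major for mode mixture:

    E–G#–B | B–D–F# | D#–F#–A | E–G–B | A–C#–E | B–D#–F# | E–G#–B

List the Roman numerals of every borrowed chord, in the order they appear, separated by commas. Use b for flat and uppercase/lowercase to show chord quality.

v, i

In E major the diatonic chords are E, F#m, G#m, A, B, C#m, D#dim. E–G#–B = E, D#–F#–A = D#dim, A–C#–E = A and B–D#–F# = B are all diatonic. B–D–F# is not: scale degree 5 in E major carries B (V). In E minor the chord on that degree is Bm, so here it functions as v, borrowed from the parallel minor. But E–G–B is foreign: the diatonic I on degree 1 is E, whereas Em comes from E minor. It is labeled i.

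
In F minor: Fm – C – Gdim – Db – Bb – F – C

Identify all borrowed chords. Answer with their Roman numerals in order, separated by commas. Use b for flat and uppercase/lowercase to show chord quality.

IV, I

F minor has the diatonic set Fm, Gdim, Ab, Bbm, C, Db, Eb (with V from harmonic minor). Fm, C, Gdim and Db all belong to that set. Bb (Bb–D–F) doesn't fit — on degree 4 F minor would have Bbm (iv). Bb is the degree-4 chord of F major, so it is the borrowed IV. F (F–A–C) is not: scale degree 1 in F minor carries Fm (i). In F major the chord on that degree is F, so here it functions as I, borrowed from the parallel major.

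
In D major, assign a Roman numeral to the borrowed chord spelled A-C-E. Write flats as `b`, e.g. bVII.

The root A is the diatonic 5th degree of D major; the borrowing shows in the chord quality. Diatonically D major has A (V) on that degree; A–C–E is instead the minor chord native to D minor, so it takes the label v.

v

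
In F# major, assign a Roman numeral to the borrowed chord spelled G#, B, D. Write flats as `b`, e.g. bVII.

The root G# is the diatonic 2nd degree of F# major; the borrowing shows in the chord quality. Diatonically F# major has G#m (ii) on that degree; G#–B–D is instead the diminished chord native to F# minor, so it takes the label ii°.

ii°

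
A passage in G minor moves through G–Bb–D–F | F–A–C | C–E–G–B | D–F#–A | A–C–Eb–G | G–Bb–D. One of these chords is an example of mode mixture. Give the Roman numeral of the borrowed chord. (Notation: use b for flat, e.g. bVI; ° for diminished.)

IVmaj7

G minor has the diatonic set Gm, Adim, Bb, Cm, D, Eb, F (with V from harmonic minor). Of the given chords, G–Bb–D–F = Gm7, F–A–C = F, D–F#–A = D, A–C–Eb–G = Am7b5 and G–Bb–D = Gm are diatonic. C–E–G–B doesn't fit — on degree 4 G minor would have Cm (iv). Cmaj7 is the degree-4 chord of G major, so it is the borrowed IVmaj7.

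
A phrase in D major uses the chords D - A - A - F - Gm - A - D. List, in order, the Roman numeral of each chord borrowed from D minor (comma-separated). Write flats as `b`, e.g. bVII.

bIII, iv

D major has the diatonic set D, Em, F#m, G, A, Bm, C#dim. D and A are both diatonic. F (F–A–C) is not: scale degree 3 in D major carries F#m (iii). In D minor the chord on that degree is F, so here it functions as bIII, borrowed from the parallel minor. Gm (G–Bb–D) doesn't fit — on degree 4 D major would have G (IV). Gm is the degree-4 chord of D minor, so it is the borrowed iv.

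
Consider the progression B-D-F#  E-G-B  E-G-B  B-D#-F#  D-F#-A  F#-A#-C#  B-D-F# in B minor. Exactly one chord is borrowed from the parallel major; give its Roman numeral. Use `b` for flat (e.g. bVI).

I

B minor has the diatonic set Bm, C#dim, D, Em, F#, G, A (with V from harmonic minor). B–D–F# = Bm, E–G–B = Em, D–F#–A = D and F#–A#–C# = F# are all diatonic. B–D#–F# doesn't fit — on degree 1 B minor would have Bm (i). B is the degree-1 chord of B major, so it is the borrowed I.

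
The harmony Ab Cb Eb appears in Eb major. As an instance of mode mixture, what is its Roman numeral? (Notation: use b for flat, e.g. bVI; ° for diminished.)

Ab is scale degree 4 in Eb major. Diatonically Eb major has Ab (IV) on that degree; Ab–Cb–Eb is instead the minor chord native to Eb minor, so it takes the label iv.

iv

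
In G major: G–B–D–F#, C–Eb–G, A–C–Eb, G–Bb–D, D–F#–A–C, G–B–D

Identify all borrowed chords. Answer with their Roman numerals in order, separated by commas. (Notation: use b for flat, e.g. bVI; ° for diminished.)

iv, ii°, i

In G major the diatonic chords are G, Am, Bm, C, D, Em, F#dim. Of the given chords, G–B–D–F# = Gmaj7, D–F#–A–C = D7 and G–B–D = G are diatonic. But C–Eb–G is foreign: the diatonic IV on degree 4 is C, whereas Cm comes from G minor. It is labeled iv. A–C–Eb doesn't fit — on degree 2 G major would have Am (ii). Adim is the degree-2 chord of G minor, so it is the borrowed ii°. G–Bb–D doesn't fit — on degree 1 G major would have G (I). Gm is the degree-1 chord of G minor, so it is the borrowed i.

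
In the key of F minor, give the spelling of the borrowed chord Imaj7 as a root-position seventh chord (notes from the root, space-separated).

F A C E

The root, F, is scale degree 1 — the same note in F minor and F major; only the chord quality changes. In F major the chord on F is F–A–C–E.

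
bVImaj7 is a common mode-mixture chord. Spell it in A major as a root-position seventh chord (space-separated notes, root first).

F A C E

The root of bVImaj7 is the lowered 6th degree: F# becomes F. Stacking thirds in A minor on F gives F–A–C–E.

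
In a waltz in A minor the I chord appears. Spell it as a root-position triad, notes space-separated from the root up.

I is built on scale degree 1, which is A in both A minor and its parallel. Stacking thirds in A major on A gives A–C#–E.

A C# E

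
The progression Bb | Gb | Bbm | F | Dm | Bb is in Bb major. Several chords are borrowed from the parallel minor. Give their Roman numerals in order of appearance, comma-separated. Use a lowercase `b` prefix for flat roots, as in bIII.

In Bb major the diatonic chords are Bb, Cm, Dm, Eb, F, Gm, Adim. Bb, F and Dm all belong to that set. Gb (Gb–Bb–Db) doesn't fit — on degree 6 Bb major would have Gm (vi). Gb is the degree-6 chord of Bb minor, so it is the borrowed bVI. Bbm (Bb–Db–F) is not: scale degree 1 in Bb major carries Bb (I). In Bb minor the chord on that degree is Bbm, so here it functions as i, borrowed from the parallel minor.

bVI, i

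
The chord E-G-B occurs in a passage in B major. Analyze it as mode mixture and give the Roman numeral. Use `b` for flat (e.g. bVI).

iv

E is scale degree 4 in B major. The diatonic chord on degree 4 would be E (IV), but E–G–B is the minor chord from B minor. As a borrowed chord it is labeled iv.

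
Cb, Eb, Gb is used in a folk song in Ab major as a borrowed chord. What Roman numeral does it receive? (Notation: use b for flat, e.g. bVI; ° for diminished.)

bIII

Cb is the lowered form of scale degree 3 in Ab major (the diatonic degree 3 is C). The diatonic chord on degree 3 would be Cm (iii), but Cb–Eb–Gb is the major chord from Ab minor. As a borrowed chord it is labeled bIII.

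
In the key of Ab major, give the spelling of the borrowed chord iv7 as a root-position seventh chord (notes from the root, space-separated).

Db Fb Ab Cb

The root, Db, is scale degree 4 — the same note in Ab major and Ab minor; only the chord quality changes. Stacking thirds in Ab minor on Db gives Db–Fb–Ab–Cb.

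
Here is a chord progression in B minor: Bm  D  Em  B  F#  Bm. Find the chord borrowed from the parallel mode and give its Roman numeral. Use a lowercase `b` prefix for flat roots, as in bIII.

B minor has the diatonic set Bm, C#dim, D, Em, F#, G, A (with V from harmonic minor). Bm, D, Em and F# all belong to that set. B (B–D#–F#) is not: scale degree 1 in B minor carries Bm (i). In B major the chord on that degree is B, so here it functions as I, borrowed from the parallel major.

I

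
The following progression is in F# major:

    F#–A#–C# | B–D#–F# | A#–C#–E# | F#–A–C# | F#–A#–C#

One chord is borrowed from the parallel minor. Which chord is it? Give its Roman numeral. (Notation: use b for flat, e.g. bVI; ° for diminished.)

i

In F# major the diatonic chords are F#, G#m, A#m, B, C#, D#m, E#dim. F#–A#–C# = F#, B–D#–F# = B and A#–C#–E# = A#m all belong to that set. F#–A–C# is not: scale degree 1 in F# major carries F# (I). In F# minor the chord on that degree is F#m, so here it functions as i, borrowed from the parallel minor.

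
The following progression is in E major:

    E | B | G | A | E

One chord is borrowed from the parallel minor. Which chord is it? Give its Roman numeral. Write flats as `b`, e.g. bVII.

In E major the diatonic chords are E, F#m, G#m, A, B, C#m, D#dim. E, B and A all belong to that set. G (G–B–D) doesn't fit — on degree 3 E major would have G#m (iii). G is the degree-3 chord of E minor, so it is the borrowed bIII.

bIII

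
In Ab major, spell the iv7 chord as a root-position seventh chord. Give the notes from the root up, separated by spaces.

Db Fb Ab Cb

iv7 is built on scale degree 4, which is Db in both Ab major and its parallel. Building the minor-seventh chord from the parallel minor on Db: Db–Fb–Ab–Cb.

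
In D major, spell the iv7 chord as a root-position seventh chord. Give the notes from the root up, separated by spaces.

G Bb D F

iv7 is built on scale degree 4, which is G in both D major and its parallel. Building the minor-seventh chord from the parallel minor on G: G–Bb–D–F.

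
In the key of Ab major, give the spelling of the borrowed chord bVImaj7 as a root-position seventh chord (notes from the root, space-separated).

Scale degree 6 in Ab major is F. bVImaj7 uses the lowered form, Fb, taken from Ab minor. In Ab minor the chord on Fb is Fb–Ab–Cb–Eb.

Fb Ab Cb Eb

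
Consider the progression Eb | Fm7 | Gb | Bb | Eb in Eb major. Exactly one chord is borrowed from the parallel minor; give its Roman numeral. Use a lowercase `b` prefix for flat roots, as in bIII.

The diatonic triads in Eb major are Eb, Fm, Gm, Ab, Bb, Cm, Ddim. Of the given chords, Eb, Fm7 and Bb are diatonic. Gb (Gb–Bb–Db) doesn't fit — on degree 3 Eb major would have Gm (iii). Gb is the degree-3 chord of Eb minor, so it is the borrowed bIII.

bIII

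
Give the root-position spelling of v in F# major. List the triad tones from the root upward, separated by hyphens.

C#-E-G#

The root, C#, is scale degree 5 — the same note in F# major and F# minor; only the chord quality changes. In F# minor the chord on C# is C#–E–G#.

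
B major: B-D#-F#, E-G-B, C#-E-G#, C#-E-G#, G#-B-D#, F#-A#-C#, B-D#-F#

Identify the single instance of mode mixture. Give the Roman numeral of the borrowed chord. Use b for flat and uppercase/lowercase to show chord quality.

B major has the diatonic set B, C#m, D#m, E, F#, G#m, A#dim. Of the given chords, B–D#–F# = B, C#–E–G# = C#m, G#–B–D# = G#m and F#–A#–C# = F# are diatonic. But E–G–B is foreign: the diatonic IV on degree 4 is E, whereas Em comes from B minor. It is labeled iv.

iv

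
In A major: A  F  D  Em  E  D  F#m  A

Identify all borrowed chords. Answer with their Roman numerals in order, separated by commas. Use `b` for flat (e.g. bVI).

The diatonic triads in A major are A, Bm, C#m, D, E, F#m, G#dim. A, D, E and F#m are all diatonic. But F (F–A–C) is foreign: the diatonic vi on degree 6 is F#m, whereas F comes from A minor. It is labeled bVI. Em (E–G–B) doesn't fit — on degree 5 A major would have E (V). Em is the degree-5 chord of A minor, so it is the borrowed v.

bVI, v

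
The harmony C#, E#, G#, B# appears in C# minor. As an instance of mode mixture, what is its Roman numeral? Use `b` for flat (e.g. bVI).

The root C# is the diatonic 1st degree of C# minor; the borrowing shows in the chord quality. Diatonically C# minor has C#m (i) on that degree; C#–E#–G#–B# is instead the major-seventh chord native to C# major, so it takes the label Imaj7.

Imaj7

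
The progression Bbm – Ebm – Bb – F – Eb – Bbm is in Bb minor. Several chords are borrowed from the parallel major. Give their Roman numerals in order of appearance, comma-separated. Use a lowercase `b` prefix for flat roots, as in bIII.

In Bb minor (with V from harmonic minor) the diatonic chords are Bbm, Cdim, Db, Ebm, F, Gb, Ab. Bbm, Ebm and F are all diatonic. Bb (Bb–D–F) doesn't fit — on degree 1 Bb minor would have Bbm (i). Bb is the degree-1 chord of Bb major, so it is the borrowed I. Eb (Eb–G–Bb) is not: scale degree 4 in Bb minor carries Ebm (iv). In Bb major the chord on that degree is Eb, so here it functions as IV, borrowed from the parallel major.

I, IV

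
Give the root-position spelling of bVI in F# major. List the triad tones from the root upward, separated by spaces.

Scale degree 6 in F# major is D#. bVI uses the lowered form, D, taken from F# minor. Stacking thirds in F# minor on D gives D–F#–A.

D F# A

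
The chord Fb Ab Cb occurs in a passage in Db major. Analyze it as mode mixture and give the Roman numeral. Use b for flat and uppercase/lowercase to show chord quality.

In Db major scale degree 3 is F; Fb is its lowered form, from Db minor. Fb–Ab–Cb is a major chord — the form found in Db minor, not the diatonic iii (Fm). Borrowed into Db major it is written bIII.

bIII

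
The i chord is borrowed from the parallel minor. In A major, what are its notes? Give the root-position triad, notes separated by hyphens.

i is built on scale degree 1, which is A in both A major and its parallel. Stacking thirds in A minor on A gives A–C–E.

A-C-E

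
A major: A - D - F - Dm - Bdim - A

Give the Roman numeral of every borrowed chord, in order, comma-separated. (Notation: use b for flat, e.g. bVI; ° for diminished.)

bVI, iv, ii°

A major has the diatonic set A, Bm, C#m, D, E, F#m, G#dim. Of the given chords, A and D are diatonic. F (F–A–C) is not: scale degree 6 in A major carries F#m (vi). In A minor the chord on that degree is F, so here it functions as bVI, borrowed from the parallel minor. But Dm (D–F–A) is foreign: the diatonic IV on degree 4 is D, whereas Dm comes from A minor. It is labeled iv. Bdim (B–D–F) doesn't fit — on degree 2 A major would have Bm (ii). Bdim is the degree-2 chord of A minor, so it is the borrowed ii°.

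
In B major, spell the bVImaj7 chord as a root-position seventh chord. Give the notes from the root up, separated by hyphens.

Scale degree 6 in B major is G#. bVImaj7 uses the lowered form, G, taken from B minor. In B minor the chord on G is G–B–D–F#.

G-B-D-F#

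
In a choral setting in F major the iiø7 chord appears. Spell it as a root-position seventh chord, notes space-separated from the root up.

The root, G, is scale degree 2 — the same note in F major and F minor; only the chord quality changes. In F minor the chord on G is G–Bb–Db–F.

G Bb Db F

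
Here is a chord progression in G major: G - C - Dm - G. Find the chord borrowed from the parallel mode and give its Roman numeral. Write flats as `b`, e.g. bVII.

v

G major has the diatonic set G, Am, Bm, C, D, Em, F#dim. G and C both belong to that set. But Dm (D–F–A) is foreign: the diatonic V on degree 5 is D, whereas Dm comes from G minor. It is labeled v.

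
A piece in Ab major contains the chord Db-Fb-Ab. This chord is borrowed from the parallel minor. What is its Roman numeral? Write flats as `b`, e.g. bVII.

iv

Db is scale degree 4 in Ab major. Diatonically Ab major has Db (IV) on that degree; Db–Fb–Ab is instead the minor chord native to Ab minor, so it takes the label iv.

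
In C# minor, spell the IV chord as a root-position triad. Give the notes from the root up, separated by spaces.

F# A# C#

IV is built on scale degree 4, which is F# in both C# minor and its parallel. Stacking thirds in C# major on F# gives F#–A#–C#.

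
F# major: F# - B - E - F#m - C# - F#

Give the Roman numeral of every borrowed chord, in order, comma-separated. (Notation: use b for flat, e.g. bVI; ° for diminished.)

bVII, i

F# major has the diatonic set F#, G#m, A#m, B, C#, D#m, E#dim. F#, B and C# all belong to that set. E (E–G#–B) doesn't fit — on degree 7 F# major would have E#dim (vii°). E is the degree-7 chord of F# minor, so it is the borrowed bVII. F#m (F#–A–C#) is not: scale degree 1 in F# major carries F# (I). In F# minor the chord on that degree is F#m, so here it functions as i, borrowed from the parallel minor.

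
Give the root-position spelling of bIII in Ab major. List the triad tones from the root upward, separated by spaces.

Cb Eb Gb

bIII is built on the lowered scale degree 3. In Ab major degree 3 is C; lowered it becomes Cb. Building the major chord from the parallel minor on Cb: Cb–Eb–Gb.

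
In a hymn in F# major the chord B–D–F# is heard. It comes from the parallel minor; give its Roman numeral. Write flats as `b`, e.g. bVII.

B is scale degree 4 in F# major. Diatonically F# major has B (IV) on that degree; B–D–F# is instead the minor chord native to F# minor, so it takes the label iv.

iv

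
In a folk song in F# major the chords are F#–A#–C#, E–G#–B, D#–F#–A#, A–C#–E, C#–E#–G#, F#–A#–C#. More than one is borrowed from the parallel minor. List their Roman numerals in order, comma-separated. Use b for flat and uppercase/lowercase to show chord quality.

F# major has the diatonic set F#, G#m, A#m, B, C#, D#m, E#dim. Of the given chords, F#–A#–C# = F#, D#–F#–A# = D#m and C#–E#–G# = C# are diatonic. But E–G#–B is foreign: the diatonic vii° on degree 7 is E#dim, whereas E comes from F# minor. It is labeled bVII. A–C#–E is not: scale degree 3 in F# major carries A#m (iii). In F# minor the chord on that degree is A, so here it functions as bIII, borrowed from the parallel minor.

bVII, bIII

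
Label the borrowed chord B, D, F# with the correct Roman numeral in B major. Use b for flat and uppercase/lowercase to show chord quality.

i

B is scale degree 1 in B major. The diatonic chord on degree 1 would be B (I), but B–D–F# is the minor chord from B minor. As a borrowed chord it is labeled i.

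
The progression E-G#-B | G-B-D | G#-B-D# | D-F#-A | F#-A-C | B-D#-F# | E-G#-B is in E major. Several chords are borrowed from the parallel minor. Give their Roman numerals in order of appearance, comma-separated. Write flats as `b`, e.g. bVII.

bIII, bVII, ii°

In E major the diatonic chords are E, F#m, G#m, A, B, C#m, D#dim. E–G#–B = E, G#–B–D# = G#m and B–D#–F# = B are all diatonic. G–B–D is not: scale degree 3 in E major carries G#m (iii). In E minor the chord on that degree is G, so here it functions as bIII, borrowed from the parallel minor. D–F#–A doesn't fit — on degree 7 E major would have D#dim (vii°). D is the degree-7 chord of E minor, so it is the borrowed bVII. But F#–A–C is foreign: the diatonic ii on degree 2 is F#m, whereas F#dim comes from E minor. It is labeled ii°.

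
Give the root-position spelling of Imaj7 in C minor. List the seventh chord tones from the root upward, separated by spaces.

C E G B

The root, C, is scale degree 1 — the same note in C minor and C major; only the chord quality changes. Building the major-seventh chord from the parallel major on C: C–E–G–B.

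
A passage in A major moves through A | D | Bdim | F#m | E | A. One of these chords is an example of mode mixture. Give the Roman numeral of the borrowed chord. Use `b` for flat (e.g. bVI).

A major has the diatonic set A, Bm, C#m, D, E, F#m, G#dim. A, D, F#m and E are all diatonic. But Bdim (B–D–F) is foreign: the diatonic ii on degree 2 is Bm, whereas Bdim comes from A minor. It is labeled ii°.

ii°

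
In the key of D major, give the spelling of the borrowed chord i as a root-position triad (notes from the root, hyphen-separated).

i is built on scale degree 1, which is D in both D major and its parallel. Building the minor chord from the parallel minor on D: D–F–A.

D-F-A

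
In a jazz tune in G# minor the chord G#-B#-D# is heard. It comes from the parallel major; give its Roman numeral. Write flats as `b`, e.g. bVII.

I

G# is scale degree 1 in G# minor. Diatonically G# minor has G#m (i) on that degree; G#–B#–D# is instead the major chord native to G# major, so it takes the label I.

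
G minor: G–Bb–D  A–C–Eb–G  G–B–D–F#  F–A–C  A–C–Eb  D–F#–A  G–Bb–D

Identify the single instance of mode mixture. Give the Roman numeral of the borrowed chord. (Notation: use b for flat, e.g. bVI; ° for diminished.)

Imaj7

G minor has the diatonic set Gm, Adim, Bb, Cm, D, Eb, F (with V from harmonic minor). G–Bb–D = Gm, A–C–Eb–G = Am7b5, F–A–C = F, A–C–Eb = Adim and D–F#–A = D are all diatonic. G–B–D–F# doesn't fit — on degree 1 G minor would have Gm (i). Gmaj7 is the degree-1 chord of G major, so it is the borrowed Imaj7.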